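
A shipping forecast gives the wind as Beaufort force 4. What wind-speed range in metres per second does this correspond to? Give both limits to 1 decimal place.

5.5 to 7.9 m/s

Beaufort 4 (moderate breeze) spans 5.5–7.9 m/s.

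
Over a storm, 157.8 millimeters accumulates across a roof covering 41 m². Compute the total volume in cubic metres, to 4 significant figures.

1 mm over 1 m² is 1 L, so volume = 157.8 × 41 = 6469.8 L = 6.470 m³.

6.470 cubic metres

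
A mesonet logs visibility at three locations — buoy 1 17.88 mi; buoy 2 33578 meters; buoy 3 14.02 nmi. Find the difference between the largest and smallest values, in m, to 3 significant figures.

buoy 1: 17.88 SM = 28775.07 m.
buoy 3: 14.02 nmi = 25965.04 m.
Spread: 33578.00 − 25965.04 = 7610 m.

7610 m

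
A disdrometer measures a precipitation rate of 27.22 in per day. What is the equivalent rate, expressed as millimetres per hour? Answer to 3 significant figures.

27.22 in/day × 25.4 mm/in × 0.0416667 day/hour = 28.8 mm/hour.

28.8 mm/hour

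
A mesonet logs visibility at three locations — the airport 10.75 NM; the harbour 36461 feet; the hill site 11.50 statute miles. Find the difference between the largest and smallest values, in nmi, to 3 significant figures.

the harbour: 36461 ft = 6.0007 nmi.
the hill site: 11.50 SM = 9.9932 nmi.
Spread: 10.7500 − 6.0007 = 4.75 nmi.

4.75 nmi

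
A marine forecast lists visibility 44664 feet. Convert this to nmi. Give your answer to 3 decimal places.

1 ft = 0.000164579 nmi, so 44664 × 0.000164579 = 7.351 nmi.

7.351 nmi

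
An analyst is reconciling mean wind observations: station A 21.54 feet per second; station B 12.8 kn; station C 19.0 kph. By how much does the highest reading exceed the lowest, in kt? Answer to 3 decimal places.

2.541 kt

station A: 21.54 ft/s = 12.76210 kt.
station C: 19.0 km/h = 10.25918 kt.
Spread: 12.80000 − 10.25918 = 2.541 kt.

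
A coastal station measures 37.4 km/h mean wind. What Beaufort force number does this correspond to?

Beaufort force 5

37.4 km/h = 10.4 m/s, which is Beaufort 5 (fresh breeze, 8.0–10.7 m/s).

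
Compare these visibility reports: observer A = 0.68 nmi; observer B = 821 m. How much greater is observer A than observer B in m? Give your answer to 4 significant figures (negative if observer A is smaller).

observer A: 0.68 nmi = 1259.360 m.
Difference: 1259.360 − 821.000 = 438.4 m.

438.4 m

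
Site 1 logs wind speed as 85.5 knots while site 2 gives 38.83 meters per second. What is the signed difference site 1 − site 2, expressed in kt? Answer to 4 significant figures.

10.02 kt

site 2: 38.83 m/s = 75.4795 kt.
Difference: 85.5000 − 75.4795 = 10.02 kt.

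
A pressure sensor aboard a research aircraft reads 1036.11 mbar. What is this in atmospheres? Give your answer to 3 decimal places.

1.023 atm

1 mb = 0.000986923 atm, so 1036.11 × 0.000986923 = 1.023 atm.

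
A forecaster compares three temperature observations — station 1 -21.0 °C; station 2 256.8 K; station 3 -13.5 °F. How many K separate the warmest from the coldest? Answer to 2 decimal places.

station 2: 256.8 K = -16.350 °C.
station 3: -13.5 °F = -25.278 °C.
Spread: (-16.350) − (-25.278) = 8.928 °C.

8.93 K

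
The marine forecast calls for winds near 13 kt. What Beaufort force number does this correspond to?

Beaufort force 4

13 kt lies in the Beaufort 4 band (moderate breeze, 11–16 kt).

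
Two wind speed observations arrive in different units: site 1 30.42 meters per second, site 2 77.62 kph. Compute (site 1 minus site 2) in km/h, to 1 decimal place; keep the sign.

site 1: 30.42 m/s = 109.512 km/h.
Difference: 109.512 − 77.620 = 31.9 km/h.

31.9 km/h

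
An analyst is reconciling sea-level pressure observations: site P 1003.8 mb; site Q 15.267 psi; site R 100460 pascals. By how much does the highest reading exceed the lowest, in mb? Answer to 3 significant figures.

site Q: 15.267 psi = 1052.623 mb.
site R: 100460 Pa = 1004.600 mb.
Spread: 1052.623 − 1003.800 = 48.8 mb.

48.8 mb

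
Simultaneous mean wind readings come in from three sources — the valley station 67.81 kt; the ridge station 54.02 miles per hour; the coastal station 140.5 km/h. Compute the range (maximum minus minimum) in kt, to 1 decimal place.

the ridge station: 54.02 mph = 46.942 kt.
the coastal station: 140.5 km/h = 75.864 kt.
Spread: 75.864 − 46.942 = 28.9 kt.

28.9 kt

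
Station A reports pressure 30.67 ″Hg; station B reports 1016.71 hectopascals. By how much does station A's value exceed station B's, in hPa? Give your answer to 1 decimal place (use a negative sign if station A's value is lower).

station A: 30.67 inHg = 1038.606 hPa.
Difference: 1038.606 − 1016.710 = 21.9 hPa.

21.9 hPa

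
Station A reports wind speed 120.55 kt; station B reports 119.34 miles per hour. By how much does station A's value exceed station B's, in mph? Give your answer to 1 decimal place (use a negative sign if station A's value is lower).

station A: 120.55 kt = 138.726 mph.
Difference: 138.726 − 119.340 = 19.4 mph.

19.4 mph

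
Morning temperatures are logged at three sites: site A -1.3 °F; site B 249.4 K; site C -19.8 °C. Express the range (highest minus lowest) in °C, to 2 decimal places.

site A: -1.3 °F = -18.500 °C.
site B: 249.4 K = -23.750 °C.
Spread: (-18.500) − (-23.750) = 5.250 °C.

5.25 °C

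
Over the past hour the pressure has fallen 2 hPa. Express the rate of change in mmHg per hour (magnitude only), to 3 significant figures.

1.50 mmHg per hour

2 hPa / 1 h × 0.750062 mmHg/hPa = 1.50 mmHg/h.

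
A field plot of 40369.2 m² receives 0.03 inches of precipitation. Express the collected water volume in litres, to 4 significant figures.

Depth: 0.03 in × 25.4 = 0.762 mm.
1 mm over 1 m² is 1 L, so volume = 0.762 × 40369.2 = 30761.33 L ≈ 30760 L.

30760 litres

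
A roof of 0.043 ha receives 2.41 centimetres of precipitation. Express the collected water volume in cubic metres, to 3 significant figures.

Depth: 2.41 cm × 10 = 24.1 mm.
Area: 0.043 ha = 430 m².
1 mm over 1 m² is 1 L, so volume = 24.1 × 430 = 10363 L = 10.4 m³.

10.4 cubic metres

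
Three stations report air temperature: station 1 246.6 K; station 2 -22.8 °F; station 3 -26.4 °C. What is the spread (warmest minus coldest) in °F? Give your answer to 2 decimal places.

station 1: 246.6 K = -26.550 °C.
station 2: -22.8 °F = -30.444 °C.
Spread: (-26.400) − (-30.444) = 4.044 °C = 7.28 °F.

7.28 °F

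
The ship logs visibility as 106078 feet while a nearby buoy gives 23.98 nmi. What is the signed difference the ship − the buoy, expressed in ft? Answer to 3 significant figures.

-39600 ft

the buoy: 23.98 nmi = 145705.25 ft.
Difference: 106078.00 − 145705.25 = -39600 ft.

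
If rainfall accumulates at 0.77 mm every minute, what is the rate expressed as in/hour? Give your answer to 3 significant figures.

1.82 in/hour

0.77 mm/minute × 0.0393701 in/mm × 60 minute/hour = 1.82 in/hour.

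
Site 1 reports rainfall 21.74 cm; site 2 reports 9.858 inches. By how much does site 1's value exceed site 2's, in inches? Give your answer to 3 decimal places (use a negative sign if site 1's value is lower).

site 1: 21.74 cm = 8.55906 in.
Difference: 8.55906 − 9.85800 = -1.299 in.

-1.299 in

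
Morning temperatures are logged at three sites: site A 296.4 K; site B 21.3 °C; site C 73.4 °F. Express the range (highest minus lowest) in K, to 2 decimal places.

site A: 296.4 K = 23.250 °C.
site C: 73.4 °F = 23.000 °C.
Spread: 23.250 − 21.300 = 1.950 °C.

1.95 K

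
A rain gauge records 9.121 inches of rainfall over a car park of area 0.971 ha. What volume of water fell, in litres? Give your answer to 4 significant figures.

Depth: 9.121 in × 25.4 = 231.6734 mm.
Area: 0.971 ha = 9710 m².
1 mm over 1 m² is 1 L, so volume = 231.6734 × 9710 = 2249548.7 L ≈ 2250000 L.

2250000 litres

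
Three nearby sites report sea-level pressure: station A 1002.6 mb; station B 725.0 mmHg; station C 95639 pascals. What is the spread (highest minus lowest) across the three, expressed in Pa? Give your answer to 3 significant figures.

station A: 1002.6 mb = 100260.00 Pa.
station B: 725.0 mmHg = 96658.73 Pa.
Spread: 100260.00 − 95639.00 = 4620 Pa.

4620 Pa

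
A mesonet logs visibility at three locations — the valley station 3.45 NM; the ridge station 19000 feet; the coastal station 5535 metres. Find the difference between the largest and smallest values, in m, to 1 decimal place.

the valley station: 3.45 nmi = 6389.400 m.
the ridge station: 19000 ft = 5791.200 m.
Spread: 6389.400 − 5535.000 = 854.4 m.

854.4 m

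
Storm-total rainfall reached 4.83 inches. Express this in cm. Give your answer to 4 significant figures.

12.27 cm

1 in = 2.54 cm, so 4.83 × 2.54 = 12.27 cm.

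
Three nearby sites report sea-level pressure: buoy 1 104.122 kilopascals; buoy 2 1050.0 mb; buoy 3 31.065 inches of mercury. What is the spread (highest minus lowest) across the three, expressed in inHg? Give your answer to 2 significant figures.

0.32 inHg

buoy 1: 104.122 kPa = 30.7472 inHg.
buoy 2: 1050.0 mb = 31.0065 inHg.
Spread: 31.0650 − 30.7472 = 0.32 inHg.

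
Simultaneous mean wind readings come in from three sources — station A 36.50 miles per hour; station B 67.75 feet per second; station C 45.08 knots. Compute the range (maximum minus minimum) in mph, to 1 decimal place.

station B: 67.75 ft/s = 46.193 mph.
station C: 45.08 kt = 51.877 mph.
Spread: 51.877 − 36.500 = 15.4 mph.

15.4 mph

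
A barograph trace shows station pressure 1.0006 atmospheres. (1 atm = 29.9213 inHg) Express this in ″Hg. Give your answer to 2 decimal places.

29.94 inHg

1 atm = 29.9213 inHg, so 1.0006 × 29.9213 = 29.94 inHg.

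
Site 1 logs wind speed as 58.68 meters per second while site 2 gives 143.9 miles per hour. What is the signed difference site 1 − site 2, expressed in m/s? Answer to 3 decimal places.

-5.649 m/s

site 2: 143.9 mph = 64.32906 m/s.
Difference: 58.68000 − 64.32906 = -5.649 m/s.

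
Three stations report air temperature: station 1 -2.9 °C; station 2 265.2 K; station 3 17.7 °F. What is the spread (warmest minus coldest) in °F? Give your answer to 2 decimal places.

9.09 °F

station 2: 265.2 K = -7.950 °C.
station 3: 17.7 °F = -7.944 °C.
Spread: (-2.900) − (-7.950) = 5.050 °C = 9.09 °F.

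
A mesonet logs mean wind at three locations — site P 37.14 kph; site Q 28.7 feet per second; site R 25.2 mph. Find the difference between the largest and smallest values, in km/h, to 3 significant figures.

9.06 km/h

site Q: 28.7 ft/s = 31.4919 km/h.
site R: 25.2 mph = 40.5555 km/h.
Spread: 40.5555 − 31.4919 = 9.06 km/h.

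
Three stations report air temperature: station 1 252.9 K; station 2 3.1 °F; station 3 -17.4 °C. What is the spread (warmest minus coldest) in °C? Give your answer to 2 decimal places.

4.19 °C

station 1: 252.9 K = -20.250 °C.
station 2: 3.1 °F = -16.056 °C.
Spread: (-16.056) − (-20.250) = 4.194 °C.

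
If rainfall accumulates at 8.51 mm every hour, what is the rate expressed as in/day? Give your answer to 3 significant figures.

8.04 in/day

8.51 mm/hour × 0.0393701 in/mm × 24 hour/day = 8.04 in/day.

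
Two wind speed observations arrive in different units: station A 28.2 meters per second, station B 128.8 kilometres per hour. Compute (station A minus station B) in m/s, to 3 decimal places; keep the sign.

-7.578 m/s

station B: 128.8 km/h = 35.77778 m/s.
Difference: 28.20000 − 35.77778 = -7.578 m/s.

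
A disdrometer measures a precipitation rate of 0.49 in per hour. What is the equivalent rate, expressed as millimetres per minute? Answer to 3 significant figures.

0.207 mm/minute

0.49 in/hour × 25.4 mm/in × 0.0166667 hour/minute = 0.207 mm/minute.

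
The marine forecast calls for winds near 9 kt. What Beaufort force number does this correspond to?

9 kt lies in the Beaufort 3 band (gentle breeze, 7–10 kt).

Beaufort force 3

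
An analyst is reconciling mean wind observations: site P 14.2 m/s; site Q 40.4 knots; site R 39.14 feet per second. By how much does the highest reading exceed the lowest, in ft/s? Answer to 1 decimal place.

29.0 ft/s

site P: 14.2 m/s = 46.588 ft/s.
site Q: 40.4 kt = 68.188 ft/s.
Spread: 68.188 − 39.140 = 29.0 ft/s.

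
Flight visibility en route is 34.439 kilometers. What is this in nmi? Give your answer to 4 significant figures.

18.60 nmi

1 km = 0.539957 nmi, so 34.439 × 0.539957 = 18.60 nmi.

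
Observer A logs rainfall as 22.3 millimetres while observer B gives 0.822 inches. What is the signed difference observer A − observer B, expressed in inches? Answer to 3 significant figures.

observer A: 22.3 mm = 0.877953 in.
Difference: 0.877953 − 0.822000 = 0.0560 in.

0.0560 in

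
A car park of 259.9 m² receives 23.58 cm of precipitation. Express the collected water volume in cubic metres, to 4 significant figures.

61.28 cubic metres

Depth: 23.58 cm × 10 = 235.8 mm.
1 mm over 1 m² is 1 L, so volume = 235.8 × 259.9 = 61284.42 L = 61.28 m³.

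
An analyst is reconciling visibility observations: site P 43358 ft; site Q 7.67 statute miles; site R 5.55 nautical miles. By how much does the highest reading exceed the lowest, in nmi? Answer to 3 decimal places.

1.586 nmi

site P: 43358 ft = 7.13581 nmi.
site Q: 7.67 SM = 6.66505 nmi.
Spread: 7.13581 − 5.55000 = 1.586 nmi.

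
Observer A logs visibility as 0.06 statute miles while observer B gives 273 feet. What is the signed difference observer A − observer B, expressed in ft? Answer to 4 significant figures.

43.80 ft

observer A: 0.06 SM = 316.8000 ft.
Difference: 316.8000 − 273.0000 = 43.80 ft.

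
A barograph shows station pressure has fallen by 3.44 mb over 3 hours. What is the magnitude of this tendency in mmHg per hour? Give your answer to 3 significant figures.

0.860 mmHg per hour

3.44 mb / 3 h × 0.750062 mmHg/mb = 0.860 mmHg/h.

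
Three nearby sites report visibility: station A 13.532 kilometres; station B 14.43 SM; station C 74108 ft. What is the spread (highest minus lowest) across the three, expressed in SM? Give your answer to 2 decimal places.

6.02 SM

station A: 13.532 km = 8.4084 SM.
station C: 74108 ft = 14.0356 SM.
Spread: 14.4300 − 8.4084 = 6.02 SM.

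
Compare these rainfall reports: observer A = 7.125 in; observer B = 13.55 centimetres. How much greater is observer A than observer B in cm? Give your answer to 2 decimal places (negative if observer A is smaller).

4.55 cm

observer A: 7.125 in = 18.0975 cm.
Difference: 18.0975 − 13.5500 = 4.55 cm.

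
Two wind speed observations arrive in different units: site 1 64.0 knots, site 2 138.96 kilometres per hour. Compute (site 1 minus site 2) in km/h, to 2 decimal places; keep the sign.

-20.43 km/h

site 1: 64.0 kt = 118.5280 km/h.
Difference: 118.5280 − 138.9600 = -20.43 km/h.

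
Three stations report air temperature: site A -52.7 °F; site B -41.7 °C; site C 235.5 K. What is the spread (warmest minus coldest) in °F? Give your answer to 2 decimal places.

16.93 °F

site A: -52.7 °F = -47.056 °C.
site C: 235.5 K = -37.650 °C.
Spread: (-37.650) − (-47.056) = 9.406 °C = 16.93 °F.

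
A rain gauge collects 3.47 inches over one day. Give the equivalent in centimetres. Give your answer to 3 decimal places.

1 in = 2.54 cm, so 3.47 × 2.54 = 8.814 cm.

8.814 cm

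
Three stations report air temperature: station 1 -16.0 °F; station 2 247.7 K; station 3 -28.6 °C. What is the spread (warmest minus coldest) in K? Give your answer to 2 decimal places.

station 1: -16.0 °F = -26.667 °C.
station 2: 247.7 K = -25.450 °C.
Spread: (-25.450) − (-28.600) = 3.150 °C.

3.15 K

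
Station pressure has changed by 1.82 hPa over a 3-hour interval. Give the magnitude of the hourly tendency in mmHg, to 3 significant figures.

1.82 hPa / 3 h × 0.750062 mmHg/hPa = 0.455 mmHg/h.

0.455 mmHg per hour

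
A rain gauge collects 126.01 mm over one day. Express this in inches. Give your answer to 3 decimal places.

4.961 in

1 mm = 0.0393701 in, so 126.01 × 0.0393701 = 4.961 in.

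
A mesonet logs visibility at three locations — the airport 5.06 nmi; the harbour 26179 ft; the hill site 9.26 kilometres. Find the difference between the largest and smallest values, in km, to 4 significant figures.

the airport: 5.06 nmi = 9.37112 km.
the harbour: 26179 ft = 7.97936 km.
Spread: 9.37112 − 7.97936 = 1.392 km.

1.392 km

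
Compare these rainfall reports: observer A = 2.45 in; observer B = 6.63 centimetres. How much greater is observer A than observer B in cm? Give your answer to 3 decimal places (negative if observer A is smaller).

-0.407 cm

observer A: 2.45 in = 6.22300 cm.
Difference: 6.22300 − 6.63000 = -0.407 cm.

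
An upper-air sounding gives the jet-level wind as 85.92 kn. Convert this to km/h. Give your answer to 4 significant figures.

1 kt = 1.852 km/h, so 85.92 × 1.852 = 159.1 km/h.

159.1 km/h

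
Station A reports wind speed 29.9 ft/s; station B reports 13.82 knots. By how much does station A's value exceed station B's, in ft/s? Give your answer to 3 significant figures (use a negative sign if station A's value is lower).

station B: 13.82 kt = 23.3255 ft/s.
Difference: 29.9000 − 23.3255 = 6.57 ft/s.

6.57 ft/s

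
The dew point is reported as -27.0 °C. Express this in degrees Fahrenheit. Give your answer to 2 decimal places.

°F = °C × 9/5 + 32 = -27.0 × 1.8 + 32 = -16.60 °F.

-16.60 °F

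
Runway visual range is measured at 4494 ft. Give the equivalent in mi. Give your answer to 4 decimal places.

1 ft = 0.000189394 SM, so 4494 × 0.000189394 = 0.8511 SM.

0.8511 SM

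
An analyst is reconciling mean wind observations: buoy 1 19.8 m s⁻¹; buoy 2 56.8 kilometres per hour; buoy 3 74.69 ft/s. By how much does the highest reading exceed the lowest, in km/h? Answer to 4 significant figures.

25.16 km/h

buoy 1: 19.8 m/s = 71.2800 km/h.
buoy 3: 74.69 ft/s = 81.9558 km/h.
Spread: 81.9558 − 56.8000 = 25.16 km/h.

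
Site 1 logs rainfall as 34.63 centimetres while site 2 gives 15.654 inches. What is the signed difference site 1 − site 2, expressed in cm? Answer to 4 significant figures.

site 2: 15.654 in = 39.76116 cm.
Difference: 34.63000 − 39.76116 = -5.131 cm.

-5.131 cm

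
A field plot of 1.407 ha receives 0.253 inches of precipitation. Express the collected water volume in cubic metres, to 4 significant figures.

Depth: 0.253 in × 25.4 = 6.4262 mm.
Area: 1.407 ha = 14070 m².
1 mm over 1 m² is 1 L, so volume = 6.4262 × 14070 = 90416.634 L = 90.42 m³.

90.42 cubic metres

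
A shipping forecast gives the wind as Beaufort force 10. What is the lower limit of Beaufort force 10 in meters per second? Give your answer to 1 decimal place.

24.5 m/s

Beaufort 10 (storm) spans 24.5–28.4 m/s.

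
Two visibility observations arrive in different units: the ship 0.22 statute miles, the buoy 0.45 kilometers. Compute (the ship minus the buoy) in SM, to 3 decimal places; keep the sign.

-0.060 SM

the buoy: 0.45 km = 0.27962 SM.
Difference: 0.22000 − 0.27962 = -0.060 SM.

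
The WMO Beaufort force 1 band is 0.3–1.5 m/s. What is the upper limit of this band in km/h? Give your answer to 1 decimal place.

5.4 km/h

0.3–1.5 m/s × 3.6 = 1.1–5.4 km/h.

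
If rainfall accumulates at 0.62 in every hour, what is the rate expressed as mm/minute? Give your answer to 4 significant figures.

0.62 in/hour × 25.4 mm/in × 0.0166667 hour/minute = 0.2625 mm/minute.

0.2625 mm/minute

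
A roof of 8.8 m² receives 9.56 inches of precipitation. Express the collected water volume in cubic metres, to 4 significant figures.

Depth: 9.56 in × 25.4 = 242.824 mm.
1 mm over 1 m² is 1 L, so volume = 242.824 × 8.8 = 2136.8512 L = 2.137 m³.

2.137 cubic metres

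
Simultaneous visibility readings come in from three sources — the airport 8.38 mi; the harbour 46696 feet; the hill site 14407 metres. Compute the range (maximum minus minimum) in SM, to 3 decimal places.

0.572 SM

the harbour: 46696 ft = 8.84394 SM.
the hill site: 14407 m = 8.95209 SM.
Spread: 8.95209 − 8.38000 = 0.572 SM.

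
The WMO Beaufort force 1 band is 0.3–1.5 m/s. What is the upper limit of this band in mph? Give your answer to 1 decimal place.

0.3–1.5 m/s × 2.237 = 0.7–3.4 mph.

3.4 mph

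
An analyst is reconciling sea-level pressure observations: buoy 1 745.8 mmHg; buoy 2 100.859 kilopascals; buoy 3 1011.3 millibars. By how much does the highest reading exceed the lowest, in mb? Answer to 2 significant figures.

buoy 1: 745.8 mmHg = 994.32 mb.
buoy 2: 100.859 kPa = 1008.59 mb.
Spread: 1011.30 − 994.32 = 17 mb.

17 mb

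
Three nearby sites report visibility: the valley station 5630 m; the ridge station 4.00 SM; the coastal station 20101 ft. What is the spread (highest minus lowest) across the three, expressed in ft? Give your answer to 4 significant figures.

the valley station: 5630 m = 18471.13 ft.
the ridge station: 4.00 SM = 21120.00 ft.
Spread: 21120.00 − 18471.13 = 2649 ft.

2649 ft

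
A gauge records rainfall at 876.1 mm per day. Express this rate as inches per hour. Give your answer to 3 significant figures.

1.44 in/hour

876.1 mm/day × 0.0393701 in/mm × 0.0416667 day/hour = 1.44 in/hour.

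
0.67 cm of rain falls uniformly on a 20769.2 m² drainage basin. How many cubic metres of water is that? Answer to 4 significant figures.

139.2 cubic metres

Depth: 0.67 cm × 10 = 6.7 mm.
1 mm over 1 m² is 1 L, so volume = 6.7 × 20769.2 = 139153.64 L = 139.2 m³.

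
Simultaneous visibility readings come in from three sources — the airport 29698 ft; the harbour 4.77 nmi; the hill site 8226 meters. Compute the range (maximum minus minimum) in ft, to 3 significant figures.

the harbour: 4.77 nmi = 28983.07 ft.
the hill site: 8226 m = 26988.19 ft.
Spread: 29698.00 − 26988.19 = 2710 ft.

2710 ft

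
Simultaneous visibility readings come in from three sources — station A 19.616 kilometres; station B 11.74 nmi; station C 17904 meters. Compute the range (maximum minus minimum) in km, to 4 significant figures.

station B: 11.74 nmi = 21.74248 km.
station C: 17904 m = 17.90400 km.
Spread: 21.74248 − 17.90400 = 3.838 km.

3.838 km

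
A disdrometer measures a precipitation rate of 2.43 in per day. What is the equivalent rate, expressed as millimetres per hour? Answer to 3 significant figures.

2.43 in/day × 25.4 mm/in × 0.0416667 day/hour = 2.57 mm/hour.

2.57 mm/hour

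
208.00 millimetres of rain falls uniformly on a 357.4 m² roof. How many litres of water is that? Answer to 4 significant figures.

74340 litres

1 mm over 1 m² is 1 L, so volume = 208 × 357.4 = 74339.2 L ≈ 74340 L.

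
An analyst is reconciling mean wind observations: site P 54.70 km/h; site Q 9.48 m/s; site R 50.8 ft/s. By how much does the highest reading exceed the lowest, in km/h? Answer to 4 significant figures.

21.61 km/h

site Q: 9.48 m/s = 34.1280 km/h.
site R: 50.8 ft/s = 55.7418 km/h.
Spread: 55.7418 − 34.1280 = 21.61 km/h.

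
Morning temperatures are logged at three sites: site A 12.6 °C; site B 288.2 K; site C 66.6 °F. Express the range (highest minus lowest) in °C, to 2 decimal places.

6.62 °C

site B: 288.2 K = 15.050 °C.
site C: 66.6 °F = 19.222 °C.
Spread: 19.222 − 12.600 = 6.622 °C.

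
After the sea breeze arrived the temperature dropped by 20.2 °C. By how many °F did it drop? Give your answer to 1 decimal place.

A change of 1 °C equals a change of 1.8 °F: Δ°F = 20.2 × 1.8 = 36.4 °F.

36.4 °F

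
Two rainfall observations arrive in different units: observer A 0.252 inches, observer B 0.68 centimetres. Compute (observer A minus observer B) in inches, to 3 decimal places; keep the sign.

-0.016 in

observer B: 0.68 cm = 0.26772 in.
Difference: 0.25200 − 0.26772 = -0.016 in.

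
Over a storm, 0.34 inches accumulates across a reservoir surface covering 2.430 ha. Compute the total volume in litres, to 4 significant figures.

Depth: 0.34 in × 25.4 = 8.636 mm.
Area: 2.430 ha = 24300 m².
1 mm over 1 m² is 1 L, so volume = 8.636 × 24300 = 209854.8 L ≈ 209900 L.

209900 litres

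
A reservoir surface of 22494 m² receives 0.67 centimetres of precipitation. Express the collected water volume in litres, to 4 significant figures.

Depth: 0.67 cm × 10 = 6.7 mm.
1 mm over 1 m² is 1 L, so volume = 6.7 × 22494 = 150709.8 L ≈ 150700 L.

150700 litres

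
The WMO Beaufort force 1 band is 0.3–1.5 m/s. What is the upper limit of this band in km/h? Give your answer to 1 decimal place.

5.4 km/h

0.3–1.5 m/s × 3.6 = 1.1–5.4 km/h.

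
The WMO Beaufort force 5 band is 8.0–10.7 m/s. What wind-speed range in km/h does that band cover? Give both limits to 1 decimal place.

8.0–10.7 m/s × 3.6 = 28.8–38.5 km/h.

28.8 to 38.5 km/h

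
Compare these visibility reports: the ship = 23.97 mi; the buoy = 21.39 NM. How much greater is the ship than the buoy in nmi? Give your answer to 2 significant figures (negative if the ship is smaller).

the ship: 23.97 SM = 20.8294 nmi.
Difference: 20.8294 − 21.3900 = -0.56 nmi.

-0.56 nmi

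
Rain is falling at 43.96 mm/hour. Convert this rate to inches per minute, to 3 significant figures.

43.96 mm/hour × 0.0393701 in/mm × 0.0166667 hour/minute = 0.0288 in/minute.

0.0288 in/minute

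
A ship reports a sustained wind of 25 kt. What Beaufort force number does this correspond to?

25 kt lies in the Beaufort 6 band (strong breeze, 22–27 kt).

Beaufort force 6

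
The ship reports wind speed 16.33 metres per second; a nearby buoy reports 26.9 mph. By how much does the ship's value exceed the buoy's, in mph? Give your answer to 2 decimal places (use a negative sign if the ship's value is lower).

the ship: 16.33 m/s = 36.5292 mph.
Difference: 36.5292 − 26.9000 = 9.63 mph.

9.63 mph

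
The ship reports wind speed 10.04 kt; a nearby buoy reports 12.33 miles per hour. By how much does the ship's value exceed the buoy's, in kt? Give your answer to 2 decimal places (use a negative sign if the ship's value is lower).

the buoy: 12.33 mph = 10.7145 kt.
Difference: 10.0400 − 10.7145 = -0.67 kt.

-0.67 kt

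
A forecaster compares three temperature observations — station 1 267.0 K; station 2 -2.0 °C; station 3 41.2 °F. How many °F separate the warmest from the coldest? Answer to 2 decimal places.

station 1: 267.0 K = -6.150 °C.
station 3: 41.2 °F = 5.111 °C.
Spread: 5.111 − (-6.150) = 11.261 °C = 20.27 °F.

20.27 °F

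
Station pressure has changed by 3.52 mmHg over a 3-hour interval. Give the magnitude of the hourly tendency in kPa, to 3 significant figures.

3.52 mmHg / 3 h × 0.133322 kPa/mmHg = 0.156 kPa/h.

0.156 kPa per hour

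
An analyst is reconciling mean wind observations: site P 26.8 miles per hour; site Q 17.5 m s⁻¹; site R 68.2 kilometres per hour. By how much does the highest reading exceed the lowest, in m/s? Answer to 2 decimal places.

site P: 26.8 mph = 11.9807 m/s.
site R: 68.2 km/h = 18.9444 m/s.
Spread: 18.9444 − 11.9807 = 6.96 m/s.

6.96 m/s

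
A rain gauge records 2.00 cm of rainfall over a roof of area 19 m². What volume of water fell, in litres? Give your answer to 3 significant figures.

Depth: 2.00 cm × 10 = 20 mm.
1 mm over 1 m² is 1 L, so volume = 20 × 19 = 380 L.

380 litres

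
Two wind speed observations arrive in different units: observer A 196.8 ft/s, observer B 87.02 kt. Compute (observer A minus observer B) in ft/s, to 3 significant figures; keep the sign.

49.9 ft/s

observer B: 87.02 kt = 146.873 ft/s.
Difference: 196.800 − 146.873 = 49.9 ft/s.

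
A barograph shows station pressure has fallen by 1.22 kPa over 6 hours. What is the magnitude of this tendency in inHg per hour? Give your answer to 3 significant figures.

0.0600 inHg per hour

1.22 kPa / 6 h × 0.2953 inHg/kPa = 0.0600 inHg/h.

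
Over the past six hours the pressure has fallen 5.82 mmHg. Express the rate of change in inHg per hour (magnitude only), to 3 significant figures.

0.0382 inHg per hour

5.82 mmHg / 6 h × 0.0393701 inHg/mmHg = 0.0382 inHg/h.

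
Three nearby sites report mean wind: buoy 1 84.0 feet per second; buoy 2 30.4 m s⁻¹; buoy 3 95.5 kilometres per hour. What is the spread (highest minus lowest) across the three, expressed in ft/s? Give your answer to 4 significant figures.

buoy 2: 30.4 m/s = 99.7375 ft/s.
buoy 3: 95.5 km/h = 87.0334 ft/s.
Spread: 99.7375 − 84.0000 = 15.74 ft/s.

15.74 ft/s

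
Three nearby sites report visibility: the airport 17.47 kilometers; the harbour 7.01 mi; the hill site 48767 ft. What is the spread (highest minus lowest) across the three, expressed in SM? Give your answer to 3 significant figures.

the airport: 17.47 km = 10.8554 SM.
the hill site: 48767 ft = 9.2362 SM.
Spread: 10.8554 − 7.0100 = 3.85 SM.

3.85 SM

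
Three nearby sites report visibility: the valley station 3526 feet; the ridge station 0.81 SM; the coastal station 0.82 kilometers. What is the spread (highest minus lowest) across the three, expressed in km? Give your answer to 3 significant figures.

0.484 km

the valley station: 3526 ft = 1.07472 km.
the ridge station: 0.81 SM = 1.30357 km.
Spread: 1.30357 − 0.82000 = 0.484 km.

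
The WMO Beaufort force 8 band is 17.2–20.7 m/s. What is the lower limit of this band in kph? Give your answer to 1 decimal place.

61.9 km/h

17.2–20.7 m/s × 3.6 = 61.9–74.5 km/h.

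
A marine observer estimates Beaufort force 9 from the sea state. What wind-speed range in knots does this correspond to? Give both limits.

Beaufort 9 (strong gale) spans 41–47 knots.

41 to 47 kt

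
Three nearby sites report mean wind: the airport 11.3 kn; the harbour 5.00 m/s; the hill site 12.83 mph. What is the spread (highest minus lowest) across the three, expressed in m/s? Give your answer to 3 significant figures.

the airport: 11.3 kt = 5.81322 m/s.
the hill site: 12.83 mph = 5.73552 m/s.
Spread: 5.81322 − 5.00000 = 0.813 m/s.

0.813 m/s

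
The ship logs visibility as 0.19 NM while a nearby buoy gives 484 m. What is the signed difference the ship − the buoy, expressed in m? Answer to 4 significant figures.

-132.1 m

the ship: 0.19 nmi = 351.880 m.
Difference: 351.880 − 484.000 = -132.1 m.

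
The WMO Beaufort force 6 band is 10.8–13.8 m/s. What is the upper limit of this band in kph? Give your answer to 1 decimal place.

49.7 km/h

10.8–13.8 m/s × 3.6 = 38.9–49.7 km/h.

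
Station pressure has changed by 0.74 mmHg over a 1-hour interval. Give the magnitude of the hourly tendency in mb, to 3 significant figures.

0.74 mmHg / 1 h × 1.33322 mb/mmHg = 0.987 mb/h.

0.987 mb per hour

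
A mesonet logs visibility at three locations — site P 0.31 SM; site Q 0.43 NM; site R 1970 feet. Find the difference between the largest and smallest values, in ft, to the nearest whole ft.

976 ft

site P: 0.31 SM = 1636.80 ft.
site Q: 0.43 nmi = 2612.73 ft.
Spread: 2612.73 − 1636.80 = 976 ft.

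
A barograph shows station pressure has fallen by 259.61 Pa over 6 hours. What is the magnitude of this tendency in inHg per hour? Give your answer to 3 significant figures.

0.0128 inHg per hour

259.61 Pa / 6 h × 0.0002953 inHg/Pa = 0.0128 inHg/h.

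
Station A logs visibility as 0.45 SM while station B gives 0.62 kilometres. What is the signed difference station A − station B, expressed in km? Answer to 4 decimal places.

station A: 0.45 SM = 0.724205 km.
Difference: 0.724205 − 0.620000 = 0.1042 km.

0.1042 km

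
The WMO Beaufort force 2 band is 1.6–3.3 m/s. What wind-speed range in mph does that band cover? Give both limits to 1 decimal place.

3.6 to 7.4 mph

1.6–3.3 m/s × 2.237 = 3.6–7.4 mph.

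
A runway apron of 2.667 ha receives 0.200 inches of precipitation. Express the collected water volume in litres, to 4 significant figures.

135500 litres

Depth: 0.200 in × 25.4 = 5.08 mm.
Area: 2.667 ha = 26670 m².
1 mm over 1 m² is 1 L, so volume = 5.08 × 26670 = 135483.6 L ≈ 135500 L.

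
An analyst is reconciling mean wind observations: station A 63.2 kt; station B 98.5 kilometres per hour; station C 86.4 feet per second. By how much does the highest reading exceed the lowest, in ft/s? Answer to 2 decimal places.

station A: 63.2 kt = 106.6696 ft/s.
station B: 98.5 km/h = 89.7674 ft/s.
Spread: 106.6696 − 86.4000 = 20.27 ft/s.

20.27 ft/s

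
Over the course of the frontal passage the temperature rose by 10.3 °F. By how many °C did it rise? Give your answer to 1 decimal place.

5.7 °C

For a temperature change the 32° offset cancels: Δ°C = 10.3 × 0.5556 = 5.7 °C.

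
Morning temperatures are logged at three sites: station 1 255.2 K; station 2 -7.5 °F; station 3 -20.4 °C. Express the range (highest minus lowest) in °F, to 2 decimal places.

7.19 °F

station 1: 255.2 K = -17.950 °C.
station 2: -7.5 °F = -21.944 °C.
Spread: (-17.950) − (-21.944) = 3.994 °C = 7.19 °F.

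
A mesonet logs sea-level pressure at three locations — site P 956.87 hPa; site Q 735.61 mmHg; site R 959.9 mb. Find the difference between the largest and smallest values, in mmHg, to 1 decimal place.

17.9 mmHg

site P: 956.87 hPa = 717.711 mmHg.
site R: 959.9 mb = 719.984 mmHg.
Spread: 735.610 − 717.711 = 17.9 mmHg.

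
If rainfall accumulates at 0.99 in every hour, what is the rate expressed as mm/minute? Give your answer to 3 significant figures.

0.99 in/hour × 25.4 mm/in × 0.0166667 hour/minute = 0.419 mm/minute.

0.419 mm/minute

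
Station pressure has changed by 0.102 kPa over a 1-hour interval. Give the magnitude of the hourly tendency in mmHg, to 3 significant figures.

0.102 kPa / 1 h × 7.50062 mmHg/kPa = 0.765 mmHg/h.

0.765 mmHg per hour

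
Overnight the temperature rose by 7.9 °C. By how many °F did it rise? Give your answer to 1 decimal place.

A change of 1 °C equals a change of 1.8 °F: Δ°F = 7.9 × 1.8 = 14.2 °F.

14.2 °F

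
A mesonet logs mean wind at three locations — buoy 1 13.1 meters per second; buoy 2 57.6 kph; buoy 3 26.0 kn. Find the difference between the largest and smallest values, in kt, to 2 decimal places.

buoy 1: 13.1 m/s = 25.4644 kt.
buoy 2: 57.6 km/h = 31.1015 kt.
Spread: 31.1015 − 25.4644 = 5.64 kt.

5.64 kt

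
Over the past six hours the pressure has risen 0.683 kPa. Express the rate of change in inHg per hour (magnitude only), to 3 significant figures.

0.0336 inHg per hour

0.683 kPa / 6 h × 0.2953 inHg/kPa = 0.0336 inHg/h.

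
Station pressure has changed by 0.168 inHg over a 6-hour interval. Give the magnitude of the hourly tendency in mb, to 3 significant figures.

0.168 inHg / 6 h × 33.8639 mb/inHg = 0.948 mb/h.

0.948 mb per hour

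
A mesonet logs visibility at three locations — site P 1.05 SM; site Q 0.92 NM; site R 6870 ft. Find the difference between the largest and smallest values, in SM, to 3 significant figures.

site Q: 0.92 nmi = 1.05872 SM.
site R: 6870 ft = 1.30114 SM.
Spread: 1.30114 − 1.05000 = 0.251 SM.

0.251 SM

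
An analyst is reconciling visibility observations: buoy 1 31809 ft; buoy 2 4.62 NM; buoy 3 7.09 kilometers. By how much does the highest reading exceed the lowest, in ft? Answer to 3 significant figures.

buoy 2: 4.62 nmi = 28071.65 ft.
buoy 3: 7.09 km = 23261.15 ft.
Spread: 31809.00 − 23261.15 = 8550 ft.

8550 ft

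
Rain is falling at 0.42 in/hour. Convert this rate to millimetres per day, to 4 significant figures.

0.42 in/hour × 25.4 mm/in × 24 hour/day = 256.0 mm/day.

256.0 mm/day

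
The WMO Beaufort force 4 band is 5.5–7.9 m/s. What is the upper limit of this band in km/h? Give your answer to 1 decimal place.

28.4 km/h

5.5–7.9 m/s × 3.6 = 19.8–28.4 km/h.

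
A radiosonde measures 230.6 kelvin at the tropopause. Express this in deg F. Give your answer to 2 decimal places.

-44.59 °F

First to °C: -42.55 °C.
Then to °F: -44.59 °F.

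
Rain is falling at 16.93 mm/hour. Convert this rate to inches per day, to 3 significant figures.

16.93 mm/hour × 0.0393701 in/mm × 24 hour/day = 16.0 in/day.

16.0 in/day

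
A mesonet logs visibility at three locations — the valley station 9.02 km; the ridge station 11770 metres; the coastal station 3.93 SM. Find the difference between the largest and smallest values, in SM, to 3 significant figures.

3.38 SM

the valley station: 9.02 km = 5.6048 SM.
the ridge station: 11770 m = 7.3135 SM.
Spread: 7.3135 − 3.9300 = 3.38 SM.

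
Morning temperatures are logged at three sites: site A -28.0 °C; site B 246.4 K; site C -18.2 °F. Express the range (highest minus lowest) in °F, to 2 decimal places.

site B: 246.4 K = -26.750 °C.
site C: -18.2 °F = -27.889 °C.
Spread: (-26.750) − (-28.000) = 1.250 °C = 2.25 °F.

2.25 °F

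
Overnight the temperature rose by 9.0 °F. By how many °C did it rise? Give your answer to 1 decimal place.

Converting a difference, only the 9/5 scale factor applies: Δ°C = 9.0 × 0.5556 = 5.0 °C.

5.0 °C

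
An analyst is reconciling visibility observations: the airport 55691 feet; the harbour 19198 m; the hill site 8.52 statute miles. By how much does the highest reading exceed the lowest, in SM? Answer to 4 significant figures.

the airport: 55691 ft = 10.54754 SM.
the harbour: 19198 m = 11.92908 SM.
Spread: 11.92908 − 8.52000 = 3.409 SM.

3.409 SM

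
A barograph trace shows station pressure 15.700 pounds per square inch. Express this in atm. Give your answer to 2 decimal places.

1.07 atm

1 psi = 0.068046 atm, so 15.700 × 0.068046 = 1.07 atm.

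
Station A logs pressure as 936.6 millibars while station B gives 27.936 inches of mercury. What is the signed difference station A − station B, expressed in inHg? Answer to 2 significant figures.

station A: 936.6 mb = 27.6578 inHg.
Difference: 27.6578 − 27.9360 = -0.28 inHg.

-0.28 inHg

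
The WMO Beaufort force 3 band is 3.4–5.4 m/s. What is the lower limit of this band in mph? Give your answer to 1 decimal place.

3.4–5.4 m/s × 2.237 = 7.6–12.1 mph.

7.6 mph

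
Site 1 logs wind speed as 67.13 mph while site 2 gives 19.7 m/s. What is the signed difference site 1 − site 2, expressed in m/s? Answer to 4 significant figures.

10.31 m/s

site 1: 67.13 mph = 30.0098 m/s.
Difference: 30.0098 − 19.7000 = 10.31 m/s.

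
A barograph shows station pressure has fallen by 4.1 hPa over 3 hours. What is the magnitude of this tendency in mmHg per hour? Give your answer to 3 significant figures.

1.03 mmHg per hour

4.1 hPa / 3 h × 0.750062 mmHg/hPa = 1.03 mmHg/h.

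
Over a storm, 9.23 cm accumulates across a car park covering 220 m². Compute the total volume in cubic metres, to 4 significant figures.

20.31 cubic metres

Depth: 9.23 cm × 10 = 92.3 mm.
1 mm over 1 m² is 1 L, so volume = 92.3 × 220 = 20306 L = 20.31 m³.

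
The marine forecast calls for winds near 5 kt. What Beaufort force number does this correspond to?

5 kt lies in the Beaufort 2 band (light breeze, 4–6 kt).

Beaufort force 2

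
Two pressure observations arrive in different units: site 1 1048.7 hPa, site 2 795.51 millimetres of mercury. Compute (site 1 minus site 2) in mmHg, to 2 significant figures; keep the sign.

-8.9 mmHg

site 1: 1048.7 hPa = 786.590 mmHg.
Difference: 786.590 − 795.510 = -8.9 mmHg.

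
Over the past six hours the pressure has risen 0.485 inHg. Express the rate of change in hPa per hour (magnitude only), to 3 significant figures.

2.74 hPa per hour

0.485 inHg / 6 h × 33.8639 hPa/inHg = 2.74 hPa/h.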